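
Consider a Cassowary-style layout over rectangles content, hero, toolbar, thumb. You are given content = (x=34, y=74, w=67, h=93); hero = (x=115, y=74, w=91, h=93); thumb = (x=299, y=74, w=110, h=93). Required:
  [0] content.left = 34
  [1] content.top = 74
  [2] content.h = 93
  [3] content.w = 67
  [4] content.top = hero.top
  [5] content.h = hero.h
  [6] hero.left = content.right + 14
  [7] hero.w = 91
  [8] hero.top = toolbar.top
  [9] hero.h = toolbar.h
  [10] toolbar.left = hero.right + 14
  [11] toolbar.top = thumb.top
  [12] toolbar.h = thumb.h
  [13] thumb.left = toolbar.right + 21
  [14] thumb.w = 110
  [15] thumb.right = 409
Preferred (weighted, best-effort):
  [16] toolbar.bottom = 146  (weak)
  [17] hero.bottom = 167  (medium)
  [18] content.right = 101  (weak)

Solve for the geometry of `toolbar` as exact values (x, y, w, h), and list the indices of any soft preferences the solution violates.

1. toolbar.y = 74  [hero.top = toolbar.top]
2. toolbar.h = 93  [hero.h = toolbar.h]
3. toolbar.x = 220  [toolbar.left = hero.right + 14]
4. toolbar.w = 58  [thumb.left = toolbar.right + 21]

toolbar = (x=220, y=74, w=58, h=93)
violated soft preferences: 16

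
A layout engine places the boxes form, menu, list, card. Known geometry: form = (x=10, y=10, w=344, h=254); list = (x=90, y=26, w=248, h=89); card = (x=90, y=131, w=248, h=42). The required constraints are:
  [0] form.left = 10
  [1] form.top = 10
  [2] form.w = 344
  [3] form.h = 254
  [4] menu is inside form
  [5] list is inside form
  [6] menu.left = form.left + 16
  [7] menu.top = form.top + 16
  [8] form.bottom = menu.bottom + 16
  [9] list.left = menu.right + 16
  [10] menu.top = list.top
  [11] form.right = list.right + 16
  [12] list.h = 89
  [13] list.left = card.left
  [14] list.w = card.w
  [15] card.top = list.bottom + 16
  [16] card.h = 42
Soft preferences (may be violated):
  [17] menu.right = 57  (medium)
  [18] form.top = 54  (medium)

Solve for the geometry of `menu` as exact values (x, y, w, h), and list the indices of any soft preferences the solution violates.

1. menu.x = 26  [menu.left = form.left + 16]
2. menu.y = 26  [menu.top = form.top + 16]
3. menu.h = 222  [form.bottom = menu.bottom + 16]
4. menu.w = 48  [list.left = menu.right + 16]

menu = (x=26, y=26, w=48, h=222)
violated soft preferences: 17, 18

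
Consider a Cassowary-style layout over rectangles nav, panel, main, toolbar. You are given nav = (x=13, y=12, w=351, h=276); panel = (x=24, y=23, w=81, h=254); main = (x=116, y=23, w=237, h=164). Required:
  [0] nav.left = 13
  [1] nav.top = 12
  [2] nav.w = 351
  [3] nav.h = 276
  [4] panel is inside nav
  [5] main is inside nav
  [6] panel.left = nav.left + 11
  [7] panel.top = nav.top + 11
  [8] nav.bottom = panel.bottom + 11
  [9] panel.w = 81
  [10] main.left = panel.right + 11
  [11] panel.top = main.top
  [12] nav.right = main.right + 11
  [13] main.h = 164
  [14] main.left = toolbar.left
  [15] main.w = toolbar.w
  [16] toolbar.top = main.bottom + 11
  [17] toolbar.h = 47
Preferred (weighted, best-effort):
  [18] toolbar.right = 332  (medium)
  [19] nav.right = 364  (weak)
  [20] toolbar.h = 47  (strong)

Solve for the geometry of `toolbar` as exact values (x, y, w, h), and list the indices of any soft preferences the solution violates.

1. toolbar.x = 116  [main.left = toolbar.left]
2. toolbar.w = 237  [main.w = toolbar.w]
3. toolbar.y = 198  [toolbar.top = main.bottom + 11]
4. toolbar.h = 47  [toolbar.h = 47]

toolbar = (x=116, y=198, w=237, h=47)
violated soft preferences: 18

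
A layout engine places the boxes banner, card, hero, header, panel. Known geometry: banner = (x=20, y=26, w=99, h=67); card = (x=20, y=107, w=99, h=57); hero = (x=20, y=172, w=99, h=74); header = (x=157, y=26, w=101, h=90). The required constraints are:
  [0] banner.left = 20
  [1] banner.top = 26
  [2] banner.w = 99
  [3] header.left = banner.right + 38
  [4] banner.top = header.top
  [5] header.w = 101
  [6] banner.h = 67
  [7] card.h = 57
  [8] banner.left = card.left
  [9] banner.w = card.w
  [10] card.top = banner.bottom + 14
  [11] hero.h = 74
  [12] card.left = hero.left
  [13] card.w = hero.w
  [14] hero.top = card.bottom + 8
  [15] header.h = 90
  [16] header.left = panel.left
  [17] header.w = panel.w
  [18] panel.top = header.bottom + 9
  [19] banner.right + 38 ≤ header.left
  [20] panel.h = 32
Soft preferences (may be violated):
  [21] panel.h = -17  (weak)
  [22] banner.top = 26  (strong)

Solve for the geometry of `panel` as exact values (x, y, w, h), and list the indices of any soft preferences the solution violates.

panel = (x=157, y=125, w=101, h=32)
violated soft preferences: 21

1. panel.x = 157  [header.left = panel.left]
2. panel.w = 101  [header.w = panel.w]
3. panel.y = 125  [panel.top = header.bottom + 9]
4. panel.h = 32  [panel.h = 32]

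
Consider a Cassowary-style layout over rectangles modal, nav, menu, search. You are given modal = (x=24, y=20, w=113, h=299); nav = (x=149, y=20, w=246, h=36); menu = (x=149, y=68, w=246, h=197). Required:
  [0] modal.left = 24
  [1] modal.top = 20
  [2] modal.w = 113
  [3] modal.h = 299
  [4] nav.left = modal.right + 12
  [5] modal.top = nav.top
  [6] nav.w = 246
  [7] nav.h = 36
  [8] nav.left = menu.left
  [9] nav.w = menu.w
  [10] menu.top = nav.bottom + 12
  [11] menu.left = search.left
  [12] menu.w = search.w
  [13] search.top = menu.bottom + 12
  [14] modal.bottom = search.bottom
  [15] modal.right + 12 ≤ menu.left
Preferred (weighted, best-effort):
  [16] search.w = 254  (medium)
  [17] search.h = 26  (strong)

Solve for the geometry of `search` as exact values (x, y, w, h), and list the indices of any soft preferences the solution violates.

1. search.x = 149  [menu.left = search.left]
2. search.w = 246  [menu.w = search.w]
3. search.y = 277  [search.top = menu.bottom + 12]
4. search.h = 42  [modal.bottom = search.bottom]

search = (x=149, y=277, w=246, h=42)
violated soft preferences: 16, 17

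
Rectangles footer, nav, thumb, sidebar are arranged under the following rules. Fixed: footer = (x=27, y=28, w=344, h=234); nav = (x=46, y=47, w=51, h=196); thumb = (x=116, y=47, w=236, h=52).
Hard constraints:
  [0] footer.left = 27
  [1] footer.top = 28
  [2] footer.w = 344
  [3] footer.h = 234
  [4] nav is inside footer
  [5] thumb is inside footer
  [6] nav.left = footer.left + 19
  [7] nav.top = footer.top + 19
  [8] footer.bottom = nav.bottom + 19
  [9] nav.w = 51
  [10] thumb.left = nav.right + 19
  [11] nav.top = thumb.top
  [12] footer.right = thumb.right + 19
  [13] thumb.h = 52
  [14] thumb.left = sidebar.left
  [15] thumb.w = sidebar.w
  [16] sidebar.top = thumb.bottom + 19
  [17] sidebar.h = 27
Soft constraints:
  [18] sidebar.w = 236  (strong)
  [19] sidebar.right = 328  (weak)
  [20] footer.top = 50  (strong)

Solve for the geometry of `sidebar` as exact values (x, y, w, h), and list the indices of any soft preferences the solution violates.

1. sidebar.x = 116  [thumb.left = sidebar.left]
2. sidebar.w = 236  [thumb.w = sidebar.w]
3. sidebar.y = 118  [sidebar.top = thumb.bottom + 19]
4. sidebar.h = 27  [sidebar.h = 27]

sidebar = (x=116, y=118, w=236, h=27)
violated soft preferences: 19, 20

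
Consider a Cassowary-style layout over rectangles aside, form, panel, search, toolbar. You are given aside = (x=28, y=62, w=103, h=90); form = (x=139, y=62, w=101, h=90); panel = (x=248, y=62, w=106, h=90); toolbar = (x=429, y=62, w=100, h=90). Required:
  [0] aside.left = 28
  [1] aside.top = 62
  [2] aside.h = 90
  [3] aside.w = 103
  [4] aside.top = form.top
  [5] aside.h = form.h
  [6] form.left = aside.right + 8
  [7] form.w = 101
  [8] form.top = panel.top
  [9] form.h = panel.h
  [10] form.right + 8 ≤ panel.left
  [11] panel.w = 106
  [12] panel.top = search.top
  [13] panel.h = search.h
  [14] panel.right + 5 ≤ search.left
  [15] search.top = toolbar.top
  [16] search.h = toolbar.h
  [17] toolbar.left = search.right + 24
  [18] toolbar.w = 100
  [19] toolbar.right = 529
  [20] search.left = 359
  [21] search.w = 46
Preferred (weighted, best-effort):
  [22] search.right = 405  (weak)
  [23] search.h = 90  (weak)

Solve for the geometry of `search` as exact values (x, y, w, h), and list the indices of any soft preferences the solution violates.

1. search.y = 62  [panel.top = search.top]
2. search.h = 90  [panel.h = search.h]
3. search.x = 359  [search.left = 359]
4. search.w = 46  [search.w = 46]

search = (x=359, y=62, w=46, h=90)
violated soft preferences: none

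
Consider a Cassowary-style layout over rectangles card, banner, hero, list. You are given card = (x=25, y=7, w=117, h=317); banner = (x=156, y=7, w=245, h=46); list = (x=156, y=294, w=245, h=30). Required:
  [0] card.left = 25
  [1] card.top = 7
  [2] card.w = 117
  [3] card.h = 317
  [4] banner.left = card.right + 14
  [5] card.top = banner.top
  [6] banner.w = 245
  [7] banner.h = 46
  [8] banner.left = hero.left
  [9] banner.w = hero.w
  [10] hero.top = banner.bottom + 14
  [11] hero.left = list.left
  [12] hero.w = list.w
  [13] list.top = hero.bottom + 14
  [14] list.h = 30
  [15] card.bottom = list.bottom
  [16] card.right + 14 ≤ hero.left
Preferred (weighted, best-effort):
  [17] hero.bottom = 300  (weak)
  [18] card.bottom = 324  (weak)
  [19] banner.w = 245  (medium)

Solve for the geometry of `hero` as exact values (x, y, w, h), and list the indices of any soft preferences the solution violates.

hero = (x=156, y=67, w=245, h=213)
violated soft preferences: 17

1. hero.x = 156  [banner.left = hero.left]
2. hero.w = 245  [banner.w = hero.w]
3. hero.y = 67  [hero.top = banner.bottom + 14]
4. hero.h = 213  [list.top = hero.bottom + 14]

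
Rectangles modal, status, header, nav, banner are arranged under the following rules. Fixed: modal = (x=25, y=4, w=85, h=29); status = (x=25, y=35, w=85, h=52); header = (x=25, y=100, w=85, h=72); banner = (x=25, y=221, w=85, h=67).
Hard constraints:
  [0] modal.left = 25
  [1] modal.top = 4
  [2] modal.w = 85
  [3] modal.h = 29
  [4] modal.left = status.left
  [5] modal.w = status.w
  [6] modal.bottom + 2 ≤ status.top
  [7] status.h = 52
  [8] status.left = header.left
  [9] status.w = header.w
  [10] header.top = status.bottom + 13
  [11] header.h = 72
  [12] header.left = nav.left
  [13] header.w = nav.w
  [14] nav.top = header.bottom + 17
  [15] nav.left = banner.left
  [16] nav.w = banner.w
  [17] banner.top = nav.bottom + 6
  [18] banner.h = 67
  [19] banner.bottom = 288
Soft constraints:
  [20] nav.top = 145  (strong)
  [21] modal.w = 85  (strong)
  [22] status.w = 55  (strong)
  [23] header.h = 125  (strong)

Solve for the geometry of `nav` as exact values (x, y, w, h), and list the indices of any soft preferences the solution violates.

nav = (x=25, y=189, w=85, h=26)
violated soft preferences: 20, 22, 23

1. nav.x = 25  [header.left = nav.left]
2. nav.w = 85  [header.w = nav.w]
3. nav.y = 189  [nav.top = header.bottom + 17]
4. nav.h = 26  [banner.top = nav.bottom + 6]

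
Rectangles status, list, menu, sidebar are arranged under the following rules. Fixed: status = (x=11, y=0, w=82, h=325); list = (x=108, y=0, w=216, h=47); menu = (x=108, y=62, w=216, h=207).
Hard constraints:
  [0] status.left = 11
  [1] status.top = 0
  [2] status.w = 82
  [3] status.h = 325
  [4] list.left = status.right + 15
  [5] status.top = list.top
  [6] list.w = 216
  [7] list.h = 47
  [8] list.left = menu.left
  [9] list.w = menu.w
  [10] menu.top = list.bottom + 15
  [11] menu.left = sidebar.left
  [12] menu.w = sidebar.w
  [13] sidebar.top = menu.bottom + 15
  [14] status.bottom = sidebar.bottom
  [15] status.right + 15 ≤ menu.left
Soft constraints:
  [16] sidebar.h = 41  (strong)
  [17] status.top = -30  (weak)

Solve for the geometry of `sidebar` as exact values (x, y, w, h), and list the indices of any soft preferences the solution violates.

sidebar = (x=108, y=284, w=216, h=41)
violated soft preferences: 17

1. sidebar.x = 108  [menu.left = sidebar.left]
2. sidebar.w = 216  [menu.w = sidebar.w]
3. sidebar.y = 284  [sidebar.top = menu.bottom + 15]
4. sidebar.h = 41  [status.bottom = sidebar.bottom]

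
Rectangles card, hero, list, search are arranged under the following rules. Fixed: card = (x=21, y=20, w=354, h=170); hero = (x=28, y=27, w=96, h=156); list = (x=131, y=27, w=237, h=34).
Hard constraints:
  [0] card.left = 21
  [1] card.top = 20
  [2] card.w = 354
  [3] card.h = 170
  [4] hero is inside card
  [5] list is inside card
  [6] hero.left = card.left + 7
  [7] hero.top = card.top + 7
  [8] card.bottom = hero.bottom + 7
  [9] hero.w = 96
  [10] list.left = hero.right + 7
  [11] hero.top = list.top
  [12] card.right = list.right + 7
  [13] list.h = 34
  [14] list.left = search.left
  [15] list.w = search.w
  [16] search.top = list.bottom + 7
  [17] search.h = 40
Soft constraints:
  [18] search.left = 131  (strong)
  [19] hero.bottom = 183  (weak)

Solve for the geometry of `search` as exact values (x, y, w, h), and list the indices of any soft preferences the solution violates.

1. search.x = 131  [list.left = search.left]
2. search.w = 237  [list.w = search.w]
3. search.y = 68  [search.top = list.bottom + 7]
4. search.h = 40  [search.h = 40]

search = (x=131, y=68, w=237, h=40)
violated soft preferences: none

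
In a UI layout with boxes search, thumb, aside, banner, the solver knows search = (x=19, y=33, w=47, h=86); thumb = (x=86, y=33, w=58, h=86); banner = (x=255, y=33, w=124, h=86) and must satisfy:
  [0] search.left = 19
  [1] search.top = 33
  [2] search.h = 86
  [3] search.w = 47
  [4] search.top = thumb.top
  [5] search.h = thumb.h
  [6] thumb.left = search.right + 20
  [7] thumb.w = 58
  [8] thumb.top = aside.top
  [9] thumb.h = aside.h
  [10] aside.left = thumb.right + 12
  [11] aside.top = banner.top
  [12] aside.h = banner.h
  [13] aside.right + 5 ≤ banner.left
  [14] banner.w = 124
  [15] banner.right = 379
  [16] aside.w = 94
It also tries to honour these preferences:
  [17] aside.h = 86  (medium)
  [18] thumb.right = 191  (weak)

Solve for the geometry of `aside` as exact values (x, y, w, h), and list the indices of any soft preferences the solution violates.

aside = (x=156, y=33, w=94, h=86)
violated soft preferences: 18

1. aside.y = 33  [thumb.top = aside.top]
2. aside.h = 86  [thumb.h = aside.h]
3. aside.x = 156  [aside.left = thumb.right + 12]
4. aside.w = 94  [aside.w = 94]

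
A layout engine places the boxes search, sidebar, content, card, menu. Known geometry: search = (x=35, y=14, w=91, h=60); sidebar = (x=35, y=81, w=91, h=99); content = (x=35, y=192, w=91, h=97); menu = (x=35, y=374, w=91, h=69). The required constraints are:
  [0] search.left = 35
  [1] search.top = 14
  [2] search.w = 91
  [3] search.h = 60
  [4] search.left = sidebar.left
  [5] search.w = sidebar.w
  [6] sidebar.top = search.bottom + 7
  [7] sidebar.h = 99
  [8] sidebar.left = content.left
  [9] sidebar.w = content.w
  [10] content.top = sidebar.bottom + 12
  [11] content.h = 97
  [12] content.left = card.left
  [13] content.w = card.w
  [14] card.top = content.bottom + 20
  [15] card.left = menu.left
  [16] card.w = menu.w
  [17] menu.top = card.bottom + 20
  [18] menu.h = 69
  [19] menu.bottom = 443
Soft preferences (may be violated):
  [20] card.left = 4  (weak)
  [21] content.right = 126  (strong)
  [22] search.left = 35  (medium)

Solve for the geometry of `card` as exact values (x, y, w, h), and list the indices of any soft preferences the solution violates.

card = (x=35, y=309, w=91, h=45)
violated soft preferences: 20

1. card.x = 35  [content.left = card.left]
2. card.w = 91  [content.w = card.w]
3. card.y = 309  [card.top = content.bottom + 20]
4. card.h = 45  [menu.top = card.bottom + 20]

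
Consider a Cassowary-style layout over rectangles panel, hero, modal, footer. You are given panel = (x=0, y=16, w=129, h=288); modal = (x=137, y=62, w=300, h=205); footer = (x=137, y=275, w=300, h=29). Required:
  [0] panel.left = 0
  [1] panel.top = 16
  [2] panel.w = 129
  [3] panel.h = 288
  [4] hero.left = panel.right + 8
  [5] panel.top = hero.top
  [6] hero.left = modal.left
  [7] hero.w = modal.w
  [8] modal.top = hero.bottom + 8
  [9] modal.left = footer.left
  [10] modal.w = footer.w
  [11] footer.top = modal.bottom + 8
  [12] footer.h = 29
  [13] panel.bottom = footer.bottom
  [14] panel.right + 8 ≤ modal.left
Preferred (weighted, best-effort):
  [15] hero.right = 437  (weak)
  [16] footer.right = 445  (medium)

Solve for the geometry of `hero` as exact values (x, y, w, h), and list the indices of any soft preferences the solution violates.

1. hero.x = 137  [hero.left = panel.right + 8]
2. hero.y = 16  [panel.top = hero.top]
3. hero.w = 300  [hero.w = modal.w]
4. hero.h = 38  [modal.top = hero.bottom + 8]

hero = (x=137, y=16, w=300, h=38)
violated soft preferences: 16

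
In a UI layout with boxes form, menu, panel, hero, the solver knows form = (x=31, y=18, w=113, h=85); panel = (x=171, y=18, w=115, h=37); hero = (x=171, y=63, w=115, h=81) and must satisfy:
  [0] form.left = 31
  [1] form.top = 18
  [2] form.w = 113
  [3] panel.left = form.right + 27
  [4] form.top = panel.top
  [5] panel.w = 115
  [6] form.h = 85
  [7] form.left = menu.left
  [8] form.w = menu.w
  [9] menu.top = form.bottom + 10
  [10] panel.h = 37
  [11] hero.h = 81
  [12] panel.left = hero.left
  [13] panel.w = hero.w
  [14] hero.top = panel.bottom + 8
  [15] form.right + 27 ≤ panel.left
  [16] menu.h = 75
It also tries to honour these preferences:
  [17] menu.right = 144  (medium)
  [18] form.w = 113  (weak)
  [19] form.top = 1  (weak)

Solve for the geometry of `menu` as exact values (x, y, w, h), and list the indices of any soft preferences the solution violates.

1. menu.x = 31  [form.left = menu.left]
2. menu.w = 113  [form.w = menu.w]
3. menu.y = 113  [menu.top = form.bottom + 10]
4. menu.h = 75  [menu.h = 75]

menu = (x=31, y=113, w=113, h=75)
violated soft preferences: 19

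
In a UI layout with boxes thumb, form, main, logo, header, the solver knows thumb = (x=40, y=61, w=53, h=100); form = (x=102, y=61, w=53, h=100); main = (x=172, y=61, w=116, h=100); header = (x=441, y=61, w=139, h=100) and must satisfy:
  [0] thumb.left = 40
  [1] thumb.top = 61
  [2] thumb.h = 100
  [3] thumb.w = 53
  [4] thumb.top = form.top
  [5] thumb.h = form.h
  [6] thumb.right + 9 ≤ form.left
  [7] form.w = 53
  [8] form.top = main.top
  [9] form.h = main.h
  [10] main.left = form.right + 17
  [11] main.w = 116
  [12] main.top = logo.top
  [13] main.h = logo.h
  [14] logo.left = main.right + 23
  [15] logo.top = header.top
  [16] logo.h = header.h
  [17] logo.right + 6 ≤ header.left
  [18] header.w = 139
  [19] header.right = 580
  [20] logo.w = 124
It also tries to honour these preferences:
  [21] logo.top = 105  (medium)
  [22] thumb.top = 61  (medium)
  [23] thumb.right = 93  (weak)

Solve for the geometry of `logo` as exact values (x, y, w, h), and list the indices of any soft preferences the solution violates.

logo = (x=311, y=61, w=124, h=100)
violated soft preferences: 21

1. logo.y = 61  [main.top = logo.top]
2. logo.h = 100  [main.h = logo.h]
3. logo.x = 311  [logo.left = main.right + 23]
4. logo.w = 124  [logo.w = 124]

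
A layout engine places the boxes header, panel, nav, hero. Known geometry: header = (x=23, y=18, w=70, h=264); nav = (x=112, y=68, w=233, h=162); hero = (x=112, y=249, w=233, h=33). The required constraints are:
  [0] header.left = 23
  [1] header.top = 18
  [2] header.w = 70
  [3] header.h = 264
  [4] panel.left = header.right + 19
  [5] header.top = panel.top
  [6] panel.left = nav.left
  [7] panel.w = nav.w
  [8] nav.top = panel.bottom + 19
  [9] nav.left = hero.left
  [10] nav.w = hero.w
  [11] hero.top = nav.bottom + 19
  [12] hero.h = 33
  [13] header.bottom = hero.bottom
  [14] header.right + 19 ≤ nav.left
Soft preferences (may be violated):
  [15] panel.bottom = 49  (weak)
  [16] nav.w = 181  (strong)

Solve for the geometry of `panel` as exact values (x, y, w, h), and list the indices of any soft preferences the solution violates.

panel = (x=112, y=18, w=233, h=31)
violated soft preferences: 16

1. panel.x = 112  [panel.left = header.right + 19]
2. panel.y = 18  [header.top = panel.top]
3. panel.w = 233  [panel.w = nav.w]
4. panel.h = 31  [nav.top = panel.bottom + 19]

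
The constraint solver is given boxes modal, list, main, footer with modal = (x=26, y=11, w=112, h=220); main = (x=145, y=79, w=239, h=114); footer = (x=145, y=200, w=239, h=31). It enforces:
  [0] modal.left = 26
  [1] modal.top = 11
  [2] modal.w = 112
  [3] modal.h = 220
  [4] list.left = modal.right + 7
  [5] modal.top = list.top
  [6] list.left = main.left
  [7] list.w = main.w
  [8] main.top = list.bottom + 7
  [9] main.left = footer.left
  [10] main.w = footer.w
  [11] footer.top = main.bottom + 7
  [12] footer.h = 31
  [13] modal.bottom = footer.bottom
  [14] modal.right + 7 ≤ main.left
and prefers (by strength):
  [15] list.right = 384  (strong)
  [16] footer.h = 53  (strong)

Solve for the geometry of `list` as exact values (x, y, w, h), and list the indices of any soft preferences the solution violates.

1. list.x = 145  [list.left = modal.right + 7]
2. list.y = 11  [modal.top = list.top]
3. list.w = 239  [list.w = main.w]
4. list.h = 61  [main.top = list.bottom + 7]

list = (x=145, y=11, w=239, h=61)
violated soft preferences: 16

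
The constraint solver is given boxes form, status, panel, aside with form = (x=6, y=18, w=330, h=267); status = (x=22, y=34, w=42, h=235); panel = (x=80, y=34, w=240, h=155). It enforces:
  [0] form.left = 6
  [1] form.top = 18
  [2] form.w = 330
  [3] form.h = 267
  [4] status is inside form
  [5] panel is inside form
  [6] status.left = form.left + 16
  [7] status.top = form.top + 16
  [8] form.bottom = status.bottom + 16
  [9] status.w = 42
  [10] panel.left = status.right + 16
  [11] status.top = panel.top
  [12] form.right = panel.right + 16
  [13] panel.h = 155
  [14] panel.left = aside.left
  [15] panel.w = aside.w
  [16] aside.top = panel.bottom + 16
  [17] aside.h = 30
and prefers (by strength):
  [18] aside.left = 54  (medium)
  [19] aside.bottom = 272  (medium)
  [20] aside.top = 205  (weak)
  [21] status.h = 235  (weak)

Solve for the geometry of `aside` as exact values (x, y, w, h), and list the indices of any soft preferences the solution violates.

aside = (x=80, y=205, w=240, h=30)
violated soft preferences: 18, 19

1. aside.x = 80  [panel.left = aside.left]
2. aside.w = 240  [panel.w = aside.w]
3. aside.y = 205  [aside.top = panel.bottom + 16]
4. aside.h = 30  [aside.h = 30]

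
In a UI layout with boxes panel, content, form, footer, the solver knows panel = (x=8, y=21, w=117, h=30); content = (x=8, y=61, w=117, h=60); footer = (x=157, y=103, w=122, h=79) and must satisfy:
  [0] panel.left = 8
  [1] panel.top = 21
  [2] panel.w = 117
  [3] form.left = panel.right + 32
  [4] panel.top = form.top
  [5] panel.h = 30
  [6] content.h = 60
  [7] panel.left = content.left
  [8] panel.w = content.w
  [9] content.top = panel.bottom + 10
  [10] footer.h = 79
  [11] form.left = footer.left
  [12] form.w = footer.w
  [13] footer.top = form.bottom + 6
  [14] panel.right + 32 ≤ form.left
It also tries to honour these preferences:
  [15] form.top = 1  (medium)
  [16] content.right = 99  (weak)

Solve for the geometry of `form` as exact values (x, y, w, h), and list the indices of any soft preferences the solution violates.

1. form.x = 157  [form.left = panel.right + 32]
2. form.y = 21  [panel.top = form.top]
3. form.w = 122  [form.w = footer.w]
4. form.h = 76  [footer.top = form.bottom + 6]

form = (x=157, y=21, w=122, h=76)
violated soft preferences: 15, 16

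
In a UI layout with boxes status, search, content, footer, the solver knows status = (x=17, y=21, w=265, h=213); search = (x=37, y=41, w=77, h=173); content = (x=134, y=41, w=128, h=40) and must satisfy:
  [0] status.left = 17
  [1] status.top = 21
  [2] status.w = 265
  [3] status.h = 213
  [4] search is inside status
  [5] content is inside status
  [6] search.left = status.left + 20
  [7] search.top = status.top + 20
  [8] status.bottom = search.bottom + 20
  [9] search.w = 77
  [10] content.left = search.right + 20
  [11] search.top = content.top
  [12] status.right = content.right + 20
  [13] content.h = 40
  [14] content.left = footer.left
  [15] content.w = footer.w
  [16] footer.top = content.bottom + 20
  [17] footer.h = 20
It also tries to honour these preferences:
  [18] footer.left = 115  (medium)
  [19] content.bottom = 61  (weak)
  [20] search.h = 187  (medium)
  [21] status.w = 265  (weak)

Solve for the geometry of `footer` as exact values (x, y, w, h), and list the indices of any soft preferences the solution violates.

footer = (x=134, y=101, w=128, h=20)
violated soft preferences: 18, 19, 20

1. footer.x = 134  [content.left = footer.left]
2. footer.w = 128  [content.w = footer.w]
3. footer.y = 101  [footer.top = content.bottom + 20]
4. footer.h = 20  [footer.h = 20]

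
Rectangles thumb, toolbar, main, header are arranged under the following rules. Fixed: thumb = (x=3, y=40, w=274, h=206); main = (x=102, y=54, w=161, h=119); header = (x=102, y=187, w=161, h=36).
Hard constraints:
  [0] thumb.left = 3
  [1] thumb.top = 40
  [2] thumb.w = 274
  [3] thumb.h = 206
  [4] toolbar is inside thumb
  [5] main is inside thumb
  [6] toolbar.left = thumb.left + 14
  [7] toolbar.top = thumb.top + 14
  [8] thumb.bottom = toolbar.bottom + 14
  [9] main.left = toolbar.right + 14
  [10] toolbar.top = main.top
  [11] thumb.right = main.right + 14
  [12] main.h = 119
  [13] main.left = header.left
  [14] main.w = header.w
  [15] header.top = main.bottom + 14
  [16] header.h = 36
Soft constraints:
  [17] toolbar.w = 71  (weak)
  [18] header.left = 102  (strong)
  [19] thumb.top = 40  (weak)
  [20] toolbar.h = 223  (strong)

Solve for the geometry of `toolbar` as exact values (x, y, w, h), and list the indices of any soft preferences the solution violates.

toolbar = (x=17, y=54, w=71, h=178)
violated soft preferences: 20

1. toolbar.x = 17  [toolbar.left = thumb.left + 14]
2. toolbar.y = 54  [toolbar.top = thumb.top + 14]
3. toolbar.h = 178  [thumb.bottom = toolbar.bottom + 14]
4. toolbar.w = 71  [main.left = toolbar.right + 14]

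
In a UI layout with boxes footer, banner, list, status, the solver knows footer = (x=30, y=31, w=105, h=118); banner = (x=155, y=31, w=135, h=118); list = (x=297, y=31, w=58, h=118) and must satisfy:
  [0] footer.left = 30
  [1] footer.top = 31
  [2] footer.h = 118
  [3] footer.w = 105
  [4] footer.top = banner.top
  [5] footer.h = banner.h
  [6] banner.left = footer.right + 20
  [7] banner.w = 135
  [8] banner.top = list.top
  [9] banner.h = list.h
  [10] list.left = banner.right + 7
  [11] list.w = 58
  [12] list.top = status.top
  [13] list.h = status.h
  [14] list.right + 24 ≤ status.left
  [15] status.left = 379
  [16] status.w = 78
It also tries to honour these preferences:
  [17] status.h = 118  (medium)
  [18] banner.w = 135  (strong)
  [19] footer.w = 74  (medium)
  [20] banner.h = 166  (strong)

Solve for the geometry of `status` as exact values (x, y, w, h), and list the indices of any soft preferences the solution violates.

1. status.y = 31  [list.top = status.top]
2. status.h = 118  [list.h = status.h]
3. status.x = 379  [status.left = 379]
4. status.w = 78  [status.w = 78]

status = (x=379, y=31, w=78, h=118)
violated soft preferences: 19, 20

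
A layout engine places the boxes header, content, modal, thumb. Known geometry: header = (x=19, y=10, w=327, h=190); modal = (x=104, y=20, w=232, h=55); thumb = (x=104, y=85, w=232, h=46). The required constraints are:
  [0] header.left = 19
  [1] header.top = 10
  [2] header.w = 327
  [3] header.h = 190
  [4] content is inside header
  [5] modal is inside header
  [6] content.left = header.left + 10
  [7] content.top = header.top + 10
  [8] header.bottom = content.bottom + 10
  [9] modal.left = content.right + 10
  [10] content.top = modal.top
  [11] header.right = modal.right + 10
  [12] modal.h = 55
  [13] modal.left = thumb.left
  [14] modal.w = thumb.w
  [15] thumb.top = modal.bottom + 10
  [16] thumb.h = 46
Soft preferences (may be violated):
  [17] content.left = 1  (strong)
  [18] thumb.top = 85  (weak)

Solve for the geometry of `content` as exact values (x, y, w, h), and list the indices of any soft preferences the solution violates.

content = (x=29, y=20, w=65, h=170)
violated soft preferences: 17

1. content.x = 29  [content.left = header.left + 10]
2. content.y = 20  [content.top = header.top + 10]
3. content.h = 170  [header.bottom = content.bottom + 10]
4. content.w = 65  [modal.left = content.right + 10]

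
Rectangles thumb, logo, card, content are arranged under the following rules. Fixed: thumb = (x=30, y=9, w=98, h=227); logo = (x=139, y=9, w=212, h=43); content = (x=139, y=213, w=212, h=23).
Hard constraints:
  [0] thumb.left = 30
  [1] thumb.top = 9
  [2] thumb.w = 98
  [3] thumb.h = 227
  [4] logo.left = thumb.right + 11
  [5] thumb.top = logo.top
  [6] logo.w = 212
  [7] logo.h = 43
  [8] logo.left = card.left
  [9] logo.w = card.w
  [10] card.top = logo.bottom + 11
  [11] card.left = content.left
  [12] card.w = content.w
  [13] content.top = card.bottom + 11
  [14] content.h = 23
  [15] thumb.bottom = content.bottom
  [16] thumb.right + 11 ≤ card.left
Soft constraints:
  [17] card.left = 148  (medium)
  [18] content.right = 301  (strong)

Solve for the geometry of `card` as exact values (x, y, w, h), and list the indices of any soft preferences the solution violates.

1. card.x = 139  [logo.left = card.left]
2. card.w = 212  [logo.w = card.w]
3. card.y = 63  [card.top = logo.bottom + 11]
4. card.h = 139  [content.top = card.bottom + 11]

card = (x=139, y=63, w=212, h=139)
violated soft preferences: 17, 18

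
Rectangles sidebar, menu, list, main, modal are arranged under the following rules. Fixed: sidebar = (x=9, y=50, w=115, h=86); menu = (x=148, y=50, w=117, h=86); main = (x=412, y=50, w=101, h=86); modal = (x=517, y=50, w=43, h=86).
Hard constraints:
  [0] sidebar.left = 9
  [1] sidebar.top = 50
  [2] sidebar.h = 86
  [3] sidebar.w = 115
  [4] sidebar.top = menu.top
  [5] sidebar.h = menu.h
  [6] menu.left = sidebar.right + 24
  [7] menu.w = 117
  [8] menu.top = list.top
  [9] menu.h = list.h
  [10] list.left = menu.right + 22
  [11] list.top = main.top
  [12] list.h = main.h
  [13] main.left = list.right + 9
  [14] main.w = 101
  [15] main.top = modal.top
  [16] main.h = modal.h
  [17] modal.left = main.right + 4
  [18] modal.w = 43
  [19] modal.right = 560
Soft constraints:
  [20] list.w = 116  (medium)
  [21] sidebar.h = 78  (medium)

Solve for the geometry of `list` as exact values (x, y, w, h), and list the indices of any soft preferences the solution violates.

1. list.y = 50  [menu.top = list.top]
2. list.h = 86  [menu.h = list.h]
3. list.x = 287  [list.left = menu.right + 22]
4. list.w = 116  [main.left = list.right + 9]

list = (x=287, y=50, w=116, h=86)
violated soft preferences: 21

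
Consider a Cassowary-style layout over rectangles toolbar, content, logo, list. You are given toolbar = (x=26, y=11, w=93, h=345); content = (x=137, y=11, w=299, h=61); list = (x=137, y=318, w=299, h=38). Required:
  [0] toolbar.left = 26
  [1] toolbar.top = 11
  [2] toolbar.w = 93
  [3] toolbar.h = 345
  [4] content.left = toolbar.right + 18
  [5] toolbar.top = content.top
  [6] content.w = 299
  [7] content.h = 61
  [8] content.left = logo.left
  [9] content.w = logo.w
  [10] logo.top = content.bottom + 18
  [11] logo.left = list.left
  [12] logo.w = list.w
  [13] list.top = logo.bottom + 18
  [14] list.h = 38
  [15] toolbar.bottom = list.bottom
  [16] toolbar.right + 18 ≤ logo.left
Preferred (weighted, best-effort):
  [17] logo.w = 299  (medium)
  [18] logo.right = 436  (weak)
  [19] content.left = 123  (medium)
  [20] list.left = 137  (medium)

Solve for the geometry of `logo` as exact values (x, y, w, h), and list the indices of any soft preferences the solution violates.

1. logo.x = 137  [content.left = logo.left]
2. logo.w = 299  [content.w = logo.w]
3. logo.y = 90  [logo.top = content.bottom + 18]
4. logo.h = 210  [list.top = logo.bottom + 18]

logo = (x=137, y=90, w=299, h=210)
violated soft preferences: 19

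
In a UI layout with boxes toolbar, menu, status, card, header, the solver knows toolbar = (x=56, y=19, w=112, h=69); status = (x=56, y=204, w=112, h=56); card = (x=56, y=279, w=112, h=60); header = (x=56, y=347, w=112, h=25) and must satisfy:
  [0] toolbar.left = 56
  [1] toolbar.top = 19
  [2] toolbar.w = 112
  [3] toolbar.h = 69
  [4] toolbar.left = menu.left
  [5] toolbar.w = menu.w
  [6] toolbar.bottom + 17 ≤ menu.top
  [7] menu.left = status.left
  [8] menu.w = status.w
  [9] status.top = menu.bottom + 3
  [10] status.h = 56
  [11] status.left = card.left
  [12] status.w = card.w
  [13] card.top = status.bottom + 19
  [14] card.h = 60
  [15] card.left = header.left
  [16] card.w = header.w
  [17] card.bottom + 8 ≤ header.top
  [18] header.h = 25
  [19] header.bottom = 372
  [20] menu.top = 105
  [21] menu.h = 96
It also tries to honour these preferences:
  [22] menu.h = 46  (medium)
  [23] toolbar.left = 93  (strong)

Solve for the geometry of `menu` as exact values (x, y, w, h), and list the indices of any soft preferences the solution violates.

1. menu.x = 56  [toolbar.left = menu.left]
2. menu.w = 112  [toolbar.w = menu.w]
3. menu.y = 105  [menu.top = 105]
4. menu.h = 96  [menu.h = 96]

menu = (x=56, y=105, w=112, h=96)
violated soft preferences: 22, 23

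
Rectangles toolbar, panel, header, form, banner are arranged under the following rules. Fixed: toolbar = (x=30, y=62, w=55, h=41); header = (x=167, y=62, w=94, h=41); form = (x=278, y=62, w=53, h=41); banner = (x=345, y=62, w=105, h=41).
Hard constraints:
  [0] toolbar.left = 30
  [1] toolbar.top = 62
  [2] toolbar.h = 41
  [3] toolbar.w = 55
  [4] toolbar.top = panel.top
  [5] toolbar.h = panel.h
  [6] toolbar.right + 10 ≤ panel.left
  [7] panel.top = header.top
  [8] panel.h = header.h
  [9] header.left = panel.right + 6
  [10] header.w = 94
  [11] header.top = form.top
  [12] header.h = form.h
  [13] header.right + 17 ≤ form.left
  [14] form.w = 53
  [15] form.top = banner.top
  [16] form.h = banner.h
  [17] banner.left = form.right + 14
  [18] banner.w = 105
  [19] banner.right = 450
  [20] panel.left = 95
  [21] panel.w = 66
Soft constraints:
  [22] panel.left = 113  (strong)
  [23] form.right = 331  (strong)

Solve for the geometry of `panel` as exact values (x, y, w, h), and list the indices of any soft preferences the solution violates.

panel = (x=95, y=62, w=66, h=41)
violated soft preferences: 22

1. panel.y = 62  [toolbar.top = panel.top]
2. panel.h = 41  [toolbar.h = panel.h]
3. panel.x = 95  [panel.left = 95]
4. panel.w = 66  [panel.w = 66]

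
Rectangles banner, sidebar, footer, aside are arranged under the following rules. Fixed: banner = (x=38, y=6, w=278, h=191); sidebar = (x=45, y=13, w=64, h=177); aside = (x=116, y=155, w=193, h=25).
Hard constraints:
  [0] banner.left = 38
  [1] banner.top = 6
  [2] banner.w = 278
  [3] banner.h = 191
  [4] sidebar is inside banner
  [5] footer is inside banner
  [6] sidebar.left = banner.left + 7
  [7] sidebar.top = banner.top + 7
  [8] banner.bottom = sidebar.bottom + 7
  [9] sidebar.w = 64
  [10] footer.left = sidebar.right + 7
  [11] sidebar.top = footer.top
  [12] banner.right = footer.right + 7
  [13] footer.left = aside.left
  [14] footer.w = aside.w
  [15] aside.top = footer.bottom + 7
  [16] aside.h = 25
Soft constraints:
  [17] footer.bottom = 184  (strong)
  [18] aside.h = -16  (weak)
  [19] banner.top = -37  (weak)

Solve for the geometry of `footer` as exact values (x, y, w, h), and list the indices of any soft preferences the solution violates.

footer = (x=116, y=13, w=193, h=135)
violated soft preferences: 17, 18, 19

1. footer.x = 116  [footer.left = sidebar.right + 7]
2. footer.y = 13  [sidebar.top = footer.top]
3. footer.w = 193  [banner.right = footer.right + 7]
4. footer.h = 135  [aside.top = footer.bottom + 7]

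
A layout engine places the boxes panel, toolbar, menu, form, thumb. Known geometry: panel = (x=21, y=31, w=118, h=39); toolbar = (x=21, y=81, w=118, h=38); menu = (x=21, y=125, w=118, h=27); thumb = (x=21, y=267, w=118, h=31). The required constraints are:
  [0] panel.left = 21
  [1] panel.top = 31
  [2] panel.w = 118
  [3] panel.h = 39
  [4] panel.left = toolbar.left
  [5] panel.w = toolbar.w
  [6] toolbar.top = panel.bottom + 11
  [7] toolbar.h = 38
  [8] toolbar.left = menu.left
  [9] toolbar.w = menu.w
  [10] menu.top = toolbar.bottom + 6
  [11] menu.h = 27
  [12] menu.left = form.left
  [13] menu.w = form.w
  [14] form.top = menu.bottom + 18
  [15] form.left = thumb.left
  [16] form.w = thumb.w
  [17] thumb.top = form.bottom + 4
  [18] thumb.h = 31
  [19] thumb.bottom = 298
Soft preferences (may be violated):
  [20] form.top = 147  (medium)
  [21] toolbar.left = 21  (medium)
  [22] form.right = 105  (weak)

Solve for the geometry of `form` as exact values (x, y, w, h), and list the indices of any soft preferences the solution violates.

1. form.x = 21  [menu.left = form.left]
2. form.w = 118  [menu.w = form.w]
3. form.y = 170  [form.top = menu.bottom + 18]
4. form.h = 93  [thumb.top = form.bottom + 4]

form = (x=21, y=170, w=118, h=93)
violated soft preferences: 20, 22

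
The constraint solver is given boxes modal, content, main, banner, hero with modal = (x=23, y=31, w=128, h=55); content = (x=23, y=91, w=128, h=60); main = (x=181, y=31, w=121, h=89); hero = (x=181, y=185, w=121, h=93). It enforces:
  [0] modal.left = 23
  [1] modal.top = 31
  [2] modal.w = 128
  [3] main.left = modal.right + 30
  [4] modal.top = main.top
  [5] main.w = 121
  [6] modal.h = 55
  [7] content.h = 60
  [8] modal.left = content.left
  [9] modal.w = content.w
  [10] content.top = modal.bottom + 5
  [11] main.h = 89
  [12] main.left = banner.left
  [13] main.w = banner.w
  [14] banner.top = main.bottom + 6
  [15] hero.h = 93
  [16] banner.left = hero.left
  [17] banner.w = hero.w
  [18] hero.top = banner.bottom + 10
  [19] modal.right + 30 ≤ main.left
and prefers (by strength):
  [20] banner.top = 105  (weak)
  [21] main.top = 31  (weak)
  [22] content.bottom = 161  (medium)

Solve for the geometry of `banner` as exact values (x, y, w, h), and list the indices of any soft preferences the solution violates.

1. banner.x = 181  [main.left = banner.left]
2. banner.w = 121  [main.w = banner.w]
3. banner.y = 126  [banner.top = main.bottom + 6]
4. banner.h = 49  [hero.top = banner.bottom + 10]

banner = (x=181, y=126, w=121, h=49)
violated soft preferences: 20, 22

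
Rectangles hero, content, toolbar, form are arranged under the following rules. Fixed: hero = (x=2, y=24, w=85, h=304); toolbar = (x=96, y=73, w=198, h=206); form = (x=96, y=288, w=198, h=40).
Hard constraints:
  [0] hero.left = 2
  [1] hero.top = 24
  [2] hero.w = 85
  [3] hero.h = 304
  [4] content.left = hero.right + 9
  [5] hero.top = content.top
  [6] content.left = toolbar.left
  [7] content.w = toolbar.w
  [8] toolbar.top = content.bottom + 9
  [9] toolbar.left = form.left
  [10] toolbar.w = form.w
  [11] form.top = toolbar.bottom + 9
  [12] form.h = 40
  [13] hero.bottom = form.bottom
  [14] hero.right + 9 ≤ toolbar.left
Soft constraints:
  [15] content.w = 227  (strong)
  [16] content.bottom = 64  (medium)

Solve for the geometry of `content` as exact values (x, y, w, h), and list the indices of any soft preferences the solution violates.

1. content.x = 96  [content.left = hero.right + 9]
2. content.y = 24  [hero.top = content.top]
3. content.w = 198  [content.w = toolbar.w]
4. content.h = 40  [toolbar.top = content.bottom + 9]

content = (x=96, y=24, w=198, h=40)
violated soft preferences: 15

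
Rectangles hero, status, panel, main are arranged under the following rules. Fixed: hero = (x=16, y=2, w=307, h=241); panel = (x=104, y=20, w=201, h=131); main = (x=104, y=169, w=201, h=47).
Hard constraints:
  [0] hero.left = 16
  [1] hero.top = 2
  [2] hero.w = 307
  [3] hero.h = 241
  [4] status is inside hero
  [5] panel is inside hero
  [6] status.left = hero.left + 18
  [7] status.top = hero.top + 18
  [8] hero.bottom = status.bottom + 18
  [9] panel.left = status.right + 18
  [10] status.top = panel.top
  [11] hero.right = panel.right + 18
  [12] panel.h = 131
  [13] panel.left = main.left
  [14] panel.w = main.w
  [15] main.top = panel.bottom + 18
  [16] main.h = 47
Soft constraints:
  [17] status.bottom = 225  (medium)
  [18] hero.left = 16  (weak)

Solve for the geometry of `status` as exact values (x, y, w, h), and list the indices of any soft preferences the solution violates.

1. status.x = 34  [status.left = hero.left + 18]
2. status.y = 20  [status.top = hero.top + 18]
3. status.h = 205  [hero.bottom = status.bottom + 18]
4. status.w = 52  [panel.left = status.right + 18]

status = (x=34, y=20, w=52, h=205)
violated soft preferences: none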